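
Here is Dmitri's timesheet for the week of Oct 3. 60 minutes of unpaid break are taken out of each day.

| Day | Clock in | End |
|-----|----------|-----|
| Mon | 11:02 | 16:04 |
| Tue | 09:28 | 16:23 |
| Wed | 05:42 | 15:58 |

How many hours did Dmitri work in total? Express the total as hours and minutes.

Mon: 11:02–16:04 = 5 h 2 min; less 60 min break → 4 h 2 min
Tue: 09:28–16:23 = 6 h 55 min; less 60 min break → 5 h 55 min
Wed: 05:42–15:58 = 10 h 16 min; less 60 min break → 9 h 16 min
Total: 4 h 2 min + 5 h 55 min + 9 h 16 min = 19 h 13 min.

19 h 13 min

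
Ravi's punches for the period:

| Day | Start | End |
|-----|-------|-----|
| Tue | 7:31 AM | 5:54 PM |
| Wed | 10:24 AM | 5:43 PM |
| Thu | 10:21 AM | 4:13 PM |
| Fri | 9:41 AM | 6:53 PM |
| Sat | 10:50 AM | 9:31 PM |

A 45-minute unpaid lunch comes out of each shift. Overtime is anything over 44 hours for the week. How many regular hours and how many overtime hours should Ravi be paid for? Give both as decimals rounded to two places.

Regular 39.70 hours, overtime 0.00 hours

Tue: 7:31 AM–5:54 PM = 10 h 23 min; less 45 min break → 9 h 38 min
Wed: 10:24 AM–5:43 PM = 7 h 19 min; less 45 min break → 6 h 34 min
Thu: 10:21 AM–4:13 PM = 5 h 52 min; less 45 min break → 5 h 7 min
Fri: 9:41 AM–6:53 PM = 9 h 12 min; less 45 min break → 8 h 27 min
Sat: 10:50 AM–9:31 PM = 10 h 41 min; less 45 min break → 9 h 56 min
Total worked: 39 h 42 min = 39.70 h.
Threshold 44 h → overtime 0 h 0 min, regular 39 h 42 min.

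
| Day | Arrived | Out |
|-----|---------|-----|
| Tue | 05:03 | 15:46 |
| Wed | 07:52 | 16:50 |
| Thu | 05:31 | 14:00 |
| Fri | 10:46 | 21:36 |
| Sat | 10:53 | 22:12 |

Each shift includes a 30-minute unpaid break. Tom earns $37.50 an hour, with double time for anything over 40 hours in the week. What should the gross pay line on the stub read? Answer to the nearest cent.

$2086.25

Tue: 05:03–15:46 = 10 h 43 min; less 30 min break → 10 h 13 min
Wed: 07:52–16:50 = 8 h 58 min; less 30 min break → 8 h 28 min
Thu: 05:31–14:00 = 8 h 29 min; less 30 min break → 7 h 59 min
Fri: 10:46–21:36 = 10 h 50 min; less 30 min break → 10 h 20 min
Sat: 10:53–22:12 = 11 h 19 min; less 30 min break → 10 h 49 min
Total worked: 47 h 49 min = 2869 min.
Regular 40 h 0 min = 2400 min at $37.50/h; overtime 7 h 49 min = 469 min at $75.00/h.
Pay = (2400 × $37.50 + 469 × $75.00) ÷ 60 = $2086.25.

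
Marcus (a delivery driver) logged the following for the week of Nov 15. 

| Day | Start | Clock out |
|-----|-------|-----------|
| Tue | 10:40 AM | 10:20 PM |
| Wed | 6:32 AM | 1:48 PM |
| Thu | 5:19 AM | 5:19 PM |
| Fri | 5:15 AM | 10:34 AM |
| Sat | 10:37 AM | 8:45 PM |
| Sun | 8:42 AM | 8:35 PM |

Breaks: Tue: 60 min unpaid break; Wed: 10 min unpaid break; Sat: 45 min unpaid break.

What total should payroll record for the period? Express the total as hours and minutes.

56 h 21 min

Tue: 10:40 AM–10:20 PM = 11 h 40 min; less 60 min break → 10 h 40 min
Wed: 6:32 AM–1:48 PM = 7 h 16 min; less 10 min break → 7 h 6 min
Thu: 5:19 AM–5:19 PM = 12 h 0 min
Fri: 5:15 AM–10:34 AM = 5 h 19 min
Sat: 10:37 AM–8:45 PM = 10 h 8 min; less 45 min break → 9 h 23 min
Sun: 8:42 AM–8:35 PM = 11 h 53 min
Total: 10 h 40 min + 7 h 6 min + 12 h 0 min + 5 h 19 min + 9 h 23 min + 11 h 53 min = 56 h 21 min.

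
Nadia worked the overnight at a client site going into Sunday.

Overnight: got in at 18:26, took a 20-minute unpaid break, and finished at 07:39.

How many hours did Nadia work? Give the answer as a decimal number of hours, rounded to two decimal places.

Overnight: 18:26 → midnight = 5 h 34 min; midnight → 07:39 = 7 h 39 min; span 13 h 13 min; less 20 min break → 12 h 53 min

12.88 hours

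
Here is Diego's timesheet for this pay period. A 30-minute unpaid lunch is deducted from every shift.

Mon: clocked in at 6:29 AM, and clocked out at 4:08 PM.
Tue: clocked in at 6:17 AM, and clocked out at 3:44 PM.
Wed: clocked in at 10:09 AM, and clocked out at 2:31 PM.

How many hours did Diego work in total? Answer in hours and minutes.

21 h 58 min

Mon: 6:29 AM–4:08 PM = 9 h 39 min; less 30 min break → 9 h 9 min
Tue: 6:17 AM–3:44 PM = 9 h 27 min; less 30 min break → 8 h 57 min
Wed: 10:09 AM–2:31 PM = 4 h 22 min; less 30 min break → 3 h 52 min
Total: 9 h 9 min + 8 h 57 min + 3 h 52 min = 21 h 58 min.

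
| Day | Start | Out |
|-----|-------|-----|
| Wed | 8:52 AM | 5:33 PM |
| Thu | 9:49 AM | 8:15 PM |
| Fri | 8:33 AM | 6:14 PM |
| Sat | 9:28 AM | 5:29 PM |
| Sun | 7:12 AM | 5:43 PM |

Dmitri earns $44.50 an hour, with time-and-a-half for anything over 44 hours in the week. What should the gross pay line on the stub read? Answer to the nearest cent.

$2180.50

Wed: 8:52 AM–5:33 PM = 8 h 41 min
Thu: 9:49 AM–8:15 PM = 10 h 26 min
Fri: 8:33 AM–6:14 PM = 9 h 41 min
Sat: 9:28 AM–5:29 PM = 8 h 1 min
Sun: 7:12 AM–5:43 PM = 10 h 31 min
Total worked: 47 h 20 min = 2840 min.
Regular 44 h 0 min = 2640 min at $44.50/h; overtime 3 h 20 min = 200 min at $66.75/h.
Pay = (2640 × $44.50 + 200 × $66.75) ÷ 60 = $2180.50.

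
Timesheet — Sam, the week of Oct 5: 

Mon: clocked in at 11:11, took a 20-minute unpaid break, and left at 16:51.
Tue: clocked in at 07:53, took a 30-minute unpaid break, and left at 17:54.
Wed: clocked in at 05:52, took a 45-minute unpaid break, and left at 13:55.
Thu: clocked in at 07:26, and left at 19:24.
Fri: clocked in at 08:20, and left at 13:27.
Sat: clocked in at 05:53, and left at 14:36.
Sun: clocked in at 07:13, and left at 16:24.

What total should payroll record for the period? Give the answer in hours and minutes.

Mon: 11:11–16:51 = 5 h 40 min; less 20 min break → 5 h 20 min
Tue: 07:53–17:54 = 10 h 1 min; less 30 min break → 9 h 31 min
Wed: 05:52–13:55 = 8 h 3 min; less 45 min break → 7 h 18 min
Thu: 07:26–19:24 = 11 h 58 min
Fri: 08:20–13:27 = 5 h 7 min
Sat: 05:53–14:36 = 8 h 43 min
Sun: 07:13–16:24 = 9 h 11 min
Total: 5 h 20 min + 9 h 31 min + 7 h 18 min + 11 h 58 min + 5 h 7 min + 8 h 43 min + 9 h 11 min = 57 h 8 min.

57 h 8 min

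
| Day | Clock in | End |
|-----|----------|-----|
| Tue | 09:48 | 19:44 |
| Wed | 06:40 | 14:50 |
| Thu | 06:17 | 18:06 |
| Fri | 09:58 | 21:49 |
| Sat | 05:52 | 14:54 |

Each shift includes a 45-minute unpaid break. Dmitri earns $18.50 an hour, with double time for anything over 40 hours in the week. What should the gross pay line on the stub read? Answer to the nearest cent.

$1000.85

Tue: 09:48–19:44 = 9 h 56 min; less 45 min break → 9 h 11 min
Wed: 06:40–14:50 = 8 h 10 min; less 45 min break → 7 h 25 min
Thu: 06:17–18:06 = 11 h 49 min; less 45 min break → 11 h 4 min
Fri: 09:58–21:49 = 11 h 51 min; less 45 min break → 11 h 6 min
Sat: 05:52–14:54 = 9 h 2 min; less 45 min break → 8 h 17 min
Total worked: 47 h 3 min = 2823 min.
Regular 40 h 0 min = 2400 min at $18.50/h; overtime 7 h 3 min = 423 min at $37.00/h.
Pay = (2400 × $18.50 + 423 × $37.00) ÷ 60 = $1000.85.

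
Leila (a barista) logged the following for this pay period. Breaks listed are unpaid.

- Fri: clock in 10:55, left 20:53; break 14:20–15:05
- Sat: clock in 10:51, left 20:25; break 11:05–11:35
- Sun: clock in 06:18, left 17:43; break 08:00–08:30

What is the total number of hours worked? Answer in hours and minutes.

Fri: 10:55–20:53 = 9 h 58 min; less 45 min break → 9 h 13 min
Sat: 10:51–20:25 = 9 h 34 min; less 30 min break → 9 h 4 min
Sun: 06:18–17:43 = 11 h 25 min; less 30 min break → 10 h 55 min
Total: 9 h 13 min + 9 h 4 min + 10 h 55 min = 29 h 12 min.

29 h 12 min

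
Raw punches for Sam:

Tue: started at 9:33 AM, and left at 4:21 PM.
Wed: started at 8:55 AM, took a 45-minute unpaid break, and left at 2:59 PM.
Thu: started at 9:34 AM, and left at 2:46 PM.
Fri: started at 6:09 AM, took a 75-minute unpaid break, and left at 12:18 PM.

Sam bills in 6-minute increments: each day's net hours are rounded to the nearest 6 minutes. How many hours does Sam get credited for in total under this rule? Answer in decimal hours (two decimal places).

Tue: 9:33 AM–4:21 PM = 6 h 48 min → rounds to 6 h 48 min
Wed: 8:55 AM–2:59 PM = 6 h 4 min − 45 min = 5 h 19 min → rounds to 5 h 18 min
Thu: 9:34 AM–2:46 PM = 5 h 12 min → rounds to 5 h 12 min
Fri: 6:09 AM–12:18 PM = 6 h 9 min − 75 min = 4 h 54 min → rounds to 4 h 54 min
Total credited: 22 h 12 min.

22.20 hours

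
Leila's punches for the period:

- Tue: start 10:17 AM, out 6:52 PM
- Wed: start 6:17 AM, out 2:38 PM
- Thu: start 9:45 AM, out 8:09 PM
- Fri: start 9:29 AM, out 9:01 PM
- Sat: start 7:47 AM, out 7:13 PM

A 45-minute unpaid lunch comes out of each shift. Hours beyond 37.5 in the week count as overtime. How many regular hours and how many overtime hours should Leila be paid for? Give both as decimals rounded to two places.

Regular 37.50 hours, overtime 9.05 hours

Tue: 10:17 AM–6:52 PM = 8 h 35 min; less 45 min break → 7 h 50 min
Wed: 6:17 AM–2:38 PM = 8 h 21 min; less 45 min break → 7 h 36 min
Thu: 9:45 AM–8:09 PM = 10 h 24 min; less 45 min break → 9 h 39 min
Fri: 9:29 AM–9:01 PM = 11 h 32 min; less 45 min break → 10 h 47 min
Sat: 7:47 AM–7:13 PM = 11 h 26 min; less 45 min break → 10 h 41 min
Total worked: 46 h 33 min = 46.55 h.
Threshold 37.5 h → overtime 9 h 3 min, regular 37 h 30 min.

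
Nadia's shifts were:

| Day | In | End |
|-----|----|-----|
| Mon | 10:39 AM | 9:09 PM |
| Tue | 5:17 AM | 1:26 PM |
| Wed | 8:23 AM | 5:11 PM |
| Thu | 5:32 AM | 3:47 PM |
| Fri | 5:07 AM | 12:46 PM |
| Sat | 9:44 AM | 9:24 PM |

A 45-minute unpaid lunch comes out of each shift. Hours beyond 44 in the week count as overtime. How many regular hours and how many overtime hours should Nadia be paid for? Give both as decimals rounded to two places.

Mon: 10:39 AM–9:09 PM = 10 h 30 min; less 45 min break → 9 h 45 min
Tue: 5:17 AM–1:26 PM = 8 h 9 min; less 45 min break → 7 h 24 min
Wed: 8:23 AM–5:11 PM = 8 h 48 min; less 45 min break → 8 h 3 min
Thu: 5:32 AM–3:47 PM = 10 h 15 min; less 45 min break → 9 h 30 min
Fri: 5:07 AM–12:46 PM = 7 h 39 min; less 45 min break → 6 h 54 min
Sat: 9:44 AM–9:24 PM = 11 h 40 min; less 45 min break → 10 h 55 min
Total worked: 52 h 31 min = 52.52 h.
Threshold 44 h → overtime 8 h 31 min, regular 44 h 0 min.

Regular 44.00 hours, overtime 8.52 hours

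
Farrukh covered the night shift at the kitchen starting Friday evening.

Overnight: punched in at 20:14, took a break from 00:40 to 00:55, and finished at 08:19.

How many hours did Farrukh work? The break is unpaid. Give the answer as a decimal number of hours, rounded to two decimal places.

Overnight: 20:14 → midnight = 3 h 46 min; midnight → 08:19 = 8 h 19 min; span 12 h 5 min; less 15 min break → 11 h 50 min

11.83 hours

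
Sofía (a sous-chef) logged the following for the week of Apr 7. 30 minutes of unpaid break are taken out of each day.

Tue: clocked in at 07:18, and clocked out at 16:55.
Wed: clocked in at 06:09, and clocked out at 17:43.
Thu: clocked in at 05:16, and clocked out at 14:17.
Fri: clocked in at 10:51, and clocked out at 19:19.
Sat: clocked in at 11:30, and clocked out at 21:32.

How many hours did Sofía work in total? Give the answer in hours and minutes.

46 h 12 min

Tue: 07:18–16:55 = 9 h 37 min; less 30 min break → 9 h 7 min
Wed: 06:09–17:43 = 11 h 34 min; less 30 min break → 11 h 4 min
Thu: 05:16–14:17 = 9 h 1 min; less 30 min break → 8 h 31 min
Fri: 10:51–19:19 = 8 h 28 min; less 30 min break → 7 h 58 min
Sat: 11:30–21:32 = 10 h 2 min; less 30 min break → 9 h 32 min
Total: 9 h 7 min + 11 h 4 min + 8 h 31 min + 7 h 58 min + 9 h 32 min = 46 h 12 min.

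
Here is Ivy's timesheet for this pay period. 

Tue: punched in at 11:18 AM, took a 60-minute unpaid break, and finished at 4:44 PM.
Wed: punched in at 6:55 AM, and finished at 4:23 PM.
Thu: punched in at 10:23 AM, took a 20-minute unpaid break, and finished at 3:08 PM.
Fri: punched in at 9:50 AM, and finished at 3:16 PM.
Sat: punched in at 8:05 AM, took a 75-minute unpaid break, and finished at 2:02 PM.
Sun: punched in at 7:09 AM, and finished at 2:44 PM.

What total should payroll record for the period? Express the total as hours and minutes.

Tue: 11:18 AM–4:44 PM = 5 h 26 min; less 60 min break → 4 h 26 min
Wed: 6:55 AM–4:23 PM = 9 h 28 min
Thu: 10:23 AM–3:08 PM = 4 h 45 min; less 20 min break → 4 h 25 min
Fri: 9:50 AM–3:16 PM = 5 h 26 min
Sat: 8:05 AM–2:02 PM = 5 h 57 min; less 75 min break → 4 h 42 min
Sun: 7:09 AM–2:44 PM = 7 h 35 min
Total: 4 h 26 min + 9 h 28 min + 4 h 25 min + 5 h 26 min + 4 h 42 min + 7 h 35 min = 36 h 2 min.

36 h 2 min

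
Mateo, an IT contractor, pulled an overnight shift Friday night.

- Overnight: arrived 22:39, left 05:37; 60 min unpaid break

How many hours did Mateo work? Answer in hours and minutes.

Overnight: 22:39 → midnight = 1 h 21 min; midnight → 05:37 = 5 h 37 min; span 6 h 58 min; less 60 min break → 5 h 58 min

5 h 58 min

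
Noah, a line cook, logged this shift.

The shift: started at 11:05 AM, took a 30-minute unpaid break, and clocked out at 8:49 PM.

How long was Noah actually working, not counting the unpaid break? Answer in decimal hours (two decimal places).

9.23 hours

The shift: 11:05 AM–8:49 PM = 9 h 44 min; less 30 min break → 9 h 14 min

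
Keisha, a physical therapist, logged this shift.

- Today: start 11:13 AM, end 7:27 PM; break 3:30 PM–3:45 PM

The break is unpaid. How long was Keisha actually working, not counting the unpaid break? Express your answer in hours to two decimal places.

Today: 11:13 AM–7:27 PM = 8 h 14 min; less 15 min break → 7 h 59 min

7.98 hours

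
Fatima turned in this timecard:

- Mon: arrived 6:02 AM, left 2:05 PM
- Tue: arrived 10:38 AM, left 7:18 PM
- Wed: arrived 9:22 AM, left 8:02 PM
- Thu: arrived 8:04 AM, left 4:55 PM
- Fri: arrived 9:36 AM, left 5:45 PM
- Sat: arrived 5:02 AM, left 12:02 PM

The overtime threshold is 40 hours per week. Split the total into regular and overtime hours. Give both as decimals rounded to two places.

Regular 40.00 hours, overtime 11.38 hours

Mon: 6:02 AM–2:05 PM = 8 h 3 min
Tue: 10:38 AM–7:18 PM = 8 h 40 min
Wed: 9:22 AM–8:02 PM = 10 h 40 min
Thu: 8:04 AM–4:55 PM = 8 h 51 min
Fri: 9:36 AM–5:45 PM = 8 h 9 min
Sat: 5:02 AM–12:02 PM = 7 h 0 min
Total worked: 51 h 23 min = 51.38 h.
Threshold 40 h → overtime 11 h 23 min, regular 40 h 0 min.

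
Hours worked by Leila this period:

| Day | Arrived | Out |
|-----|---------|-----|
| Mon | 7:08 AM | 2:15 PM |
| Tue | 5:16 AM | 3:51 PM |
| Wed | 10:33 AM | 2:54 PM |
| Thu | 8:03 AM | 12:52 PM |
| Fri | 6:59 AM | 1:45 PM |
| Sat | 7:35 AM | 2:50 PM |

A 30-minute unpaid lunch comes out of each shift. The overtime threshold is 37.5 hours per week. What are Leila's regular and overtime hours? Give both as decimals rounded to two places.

Mon: 7:08 AM–2:15 PM = 7 h 7 min; less 30 min break → 6 h 37 min
Tue: 5:16 AM–3:51 PM = 10 h 35 min; less 30 min break → 10 h 5 min
Wed: 10:33 AM–2:54 PM = 4 h 21 min; less 30 min break → 3 h 51 min
Thu: 8:03 AM–12:52 PM = 4 h 49 min; less 30 min break → 4 h 19 min
Fri: 6:59 AM–1:45 PM = 6 h 46 min; less 30 min break → 6 h 16 min
Sat: 7:35 AM–2:50 PM = 7 h 15 min; less 30 min break → 6 h 45 min
Total worked: 37 h 53 min = 37.88 h.
Threshold 37.5 h → overtime 0 h 23 min, regular 37 h 30 min.

Regular 37.50 hours, overtime 0.38 hours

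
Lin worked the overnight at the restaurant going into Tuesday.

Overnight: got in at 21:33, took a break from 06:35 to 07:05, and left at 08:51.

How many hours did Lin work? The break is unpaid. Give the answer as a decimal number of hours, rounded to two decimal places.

Overnight: 21:33 → midnight = 2 h 27 min; midnight → 08:51 = 8 h 51 min; span 11 h 18 min; less 30 min break → 10 h 48 min

10.80 hours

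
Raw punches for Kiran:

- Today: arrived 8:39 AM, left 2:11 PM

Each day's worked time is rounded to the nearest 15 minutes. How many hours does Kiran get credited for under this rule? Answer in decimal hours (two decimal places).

5.50 hours

Today: 8:39 AM–2:11 PM = 5 h 32 min → rounds to 5 h 30 min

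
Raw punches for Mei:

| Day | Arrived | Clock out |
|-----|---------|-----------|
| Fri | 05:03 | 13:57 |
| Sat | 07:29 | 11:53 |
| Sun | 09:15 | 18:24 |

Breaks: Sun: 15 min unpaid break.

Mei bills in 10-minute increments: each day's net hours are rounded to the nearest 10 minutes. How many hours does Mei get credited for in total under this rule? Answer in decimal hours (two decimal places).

Fri: 05:03–13:57 = 8 h 54 min → rounds to 8 h 50 min
Sat: 07:29–11:53 = 4 h 24 min → rounds to 4 h 20 min
Sun: 09:15–18:24 = 9 h 9 min − 15 min = 8 h 54 min → rounds to 8 h 50 min
Total credited: 22 h 0 min.

22.00 hours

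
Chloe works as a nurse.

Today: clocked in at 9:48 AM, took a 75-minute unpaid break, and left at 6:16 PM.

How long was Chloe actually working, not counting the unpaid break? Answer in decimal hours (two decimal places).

7.22 hours

Today: 9:48 AM–6:16 PM = 8 h 28 min; less 75 min break → 7 h 13 min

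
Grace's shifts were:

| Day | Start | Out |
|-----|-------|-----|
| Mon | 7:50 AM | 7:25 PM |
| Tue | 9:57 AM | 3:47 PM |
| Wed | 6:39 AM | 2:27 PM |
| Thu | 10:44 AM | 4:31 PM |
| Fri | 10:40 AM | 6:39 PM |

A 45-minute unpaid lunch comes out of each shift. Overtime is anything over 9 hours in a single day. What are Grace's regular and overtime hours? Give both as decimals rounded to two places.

Regular 33.40 hours, overtime 1.83 hours

Mon: 7:50 AM–7:25 PM = 11 h 35 min; less 45 min break → 10 h 50 min
Tue: 9:57 AM–3:47 PM = 5 h 50 min; less 45 min break → 5 h 5 min
Wed: 6:39 AM–2:27 PM = 7 h 48 min; less 45 min break → 7 h 3 min
Thu: 10:44 AM–4:31 PM = 5 h 47 min; less 45 min break → 5 h 2 min
Fri: 10:40 AM–6:39 PM = 7 h 59 min; less 45 min break → 7 h 14 min
Mon reg 9 h 0 min / OT 1 h 50 min; Tue reg 5 h 5 min / OT 0 h 0 min; Wed reg 7 h 3 min / OT 0 h 0 min; Thu reg 5 h 2 min / OT 0 h 0 min; Fri reg 7 h 14 min / OT 0 h 0 min.
Totals: regular 33 h 24 min, overtime 1 h 50 min.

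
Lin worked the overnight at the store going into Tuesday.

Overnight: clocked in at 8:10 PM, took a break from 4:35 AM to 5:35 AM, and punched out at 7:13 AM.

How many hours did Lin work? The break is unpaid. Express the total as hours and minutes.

Overnight: 8:10 PM → midnight = 3 h 50 min; midnight → 7:13 AM = 7 h 13 min; span 11 h 3 min; less 60 min break → 10 h 3 min

10 h 3 min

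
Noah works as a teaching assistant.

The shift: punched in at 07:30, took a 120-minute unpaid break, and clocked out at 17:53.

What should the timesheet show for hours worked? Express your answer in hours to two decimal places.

The shift: 07:30–17:53 = 10 h 23 min; less 120 min break → 8 h 23 min

8.38 hours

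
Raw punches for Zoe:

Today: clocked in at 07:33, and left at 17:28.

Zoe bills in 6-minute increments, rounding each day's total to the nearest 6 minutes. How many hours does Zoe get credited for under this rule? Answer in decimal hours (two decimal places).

9.90 hours

Today: 07:33–17:28 = 9 h 55 min → rounds to 9 h 54 min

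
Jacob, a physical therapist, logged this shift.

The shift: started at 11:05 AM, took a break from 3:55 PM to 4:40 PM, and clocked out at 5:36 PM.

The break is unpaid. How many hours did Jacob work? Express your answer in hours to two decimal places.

5.77 hours

The shift: 11:05 AM–5:36 PM = 6 h 31 min; less 45 min break → 5 h 46 min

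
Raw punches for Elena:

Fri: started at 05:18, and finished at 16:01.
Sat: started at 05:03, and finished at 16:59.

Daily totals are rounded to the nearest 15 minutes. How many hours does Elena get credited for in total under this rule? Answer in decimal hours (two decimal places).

Fri: 05:18–16:01 = 10 h 43 min → rounds to 10 h 45 min
Sat: 05:03–16:59 = 11 h 56 min → rounds to 12 h 0 min
Total credited: 22 h 45 min.

22.75 hours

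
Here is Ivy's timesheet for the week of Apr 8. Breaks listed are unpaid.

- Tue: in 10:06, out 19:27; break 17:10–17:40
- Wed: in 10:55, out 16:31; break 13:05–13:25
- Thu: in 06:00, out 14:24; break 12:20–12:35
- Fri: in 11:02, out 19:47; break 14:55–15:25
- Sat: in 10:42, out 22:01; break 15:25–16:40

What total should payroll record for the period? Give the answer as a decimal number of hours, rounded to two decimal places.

Tue: 10:06–19:27 = 9 h 21 min; less 30 min break → 8 h 51 min
Wed: 10:55–16:31 = 5 h 36 min; less 20 min break → 5 h 16 min
Thu: 06:00–14:24 = 8 h 24 min; less 15 min break → 8 h 9 min
Fri: 11:02–19:47 = 8 h 45 min; less 30 min break → 8 h 15 min
Sat: 10:42–22:01 = 11 h 19 min; less 75 min break → 10 h 4 min
Total: 8 h 51 min + 5 h 16 min + 8 h 9 min + 8 h 15 min + 10 h 4 min = 40 h 35 min.

40.58 hours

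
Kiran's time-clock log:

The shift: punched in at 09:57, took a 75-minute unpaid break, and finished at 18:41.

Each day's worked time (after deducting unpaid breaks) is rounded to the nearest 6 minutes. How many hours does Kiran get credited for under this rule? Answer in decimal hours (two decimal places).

The shift: 09:57–18:41 = 8 h 44 min − 75 min = 7 h 29 min → rounds to 7 h 30 min

7.50 hours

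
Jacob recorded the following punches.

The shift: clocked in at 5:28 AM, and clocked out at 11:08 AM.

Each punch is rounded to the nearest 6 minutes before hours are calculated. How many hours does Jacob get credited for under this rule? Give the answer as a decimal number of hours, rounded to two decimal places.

The shift: in 5:28 AM→5:30 AM, out 11:08 AM→11:06 AM; 5 h 36 min

5.60 hours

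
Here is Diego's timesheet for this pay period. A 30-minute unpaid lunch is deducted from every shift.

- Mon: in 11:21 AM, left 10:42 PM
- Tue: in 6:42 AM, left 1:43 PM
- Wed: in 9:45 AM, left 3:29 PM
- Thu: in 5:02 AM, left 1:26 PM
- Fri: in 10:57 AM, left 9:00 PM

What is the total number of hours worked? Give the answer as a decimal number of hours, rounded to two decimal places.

40.05 hours

Mon: 11:21 AM–10:42 PM = 11 h 21 min; less 30 min break → 10 h 51 min
Tue: 6:42 AM–1:43 PM = 7 h 1 min; less 30 min break → 6 h 31 min
Wed: 9:45 AM–3:29 PM = 5 h 44 min; less 30 min break → 5 h 14 min
Thu: 5:02 AM–1:26 PM = 8 h 24 min; less 30 min break → 7 h 54 min
Fri: 10:57 AM–9:00 PM = 10 h 3 min; less 30 min break → 9 h 33 min
Total: 10 h 51 min + 6 h 31 min + 5 h 14 min + 7 h 54 min + 9 h 33 min = 40 h 3 min.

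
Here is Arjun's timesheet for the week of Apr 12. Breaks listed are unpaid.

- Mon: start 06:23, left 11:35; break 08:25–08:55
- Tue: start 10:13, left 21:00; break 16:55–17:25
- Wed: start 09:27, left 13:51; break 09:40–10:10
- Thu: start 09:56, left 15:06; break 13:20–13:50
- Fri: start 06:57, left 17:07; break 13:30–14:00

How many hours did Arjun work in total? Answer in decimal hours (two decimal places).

Mon: 06:23–11:35 = 5 h 12 min; less 30 min break → 4 h 42 min
Tue: 10:13–21:00 = 10 h 47 min; less 30 min break → 10 h 17 min
Wed: 09:27–13:51 = 4 h 24 min; less 30 min break → 3 h 54 min
Thu: 09:56–15:06 = 5 h 10 min; less 30 min break → 4 h 40 min
Fri: 06:57–17:07 = 10 h 10 min; less 30 min break → 9 h 40 min
Total: 4 h 42 min + 10 h 17 min + 3 h 54 min + 4 h 40 min + 9 h 40 min = 33 h 13 min.

33.22 hours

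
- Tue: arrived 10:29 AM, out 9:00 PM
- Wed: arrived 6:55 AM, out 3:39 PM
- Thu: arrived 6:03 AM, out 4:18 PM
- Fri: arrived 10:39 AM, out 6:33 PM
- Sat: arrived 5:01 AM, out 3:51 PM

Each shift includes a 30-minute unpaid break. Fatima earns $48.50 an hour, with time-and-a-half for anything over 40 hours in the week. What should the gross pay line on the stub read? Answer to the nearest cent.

Tue: 10:29 AM–9:00 PM = 10 h 31 min; less 30 min break → 10 h 1 min
Wed: 6:55 AM–3:39 PM = 8 h 44 min; less 30 min break → 8 h 14 min
Thu: 6:03 AM–4:18 PM = 10 h 15 min; less 30 min break → 9 h 45 min
Fri: 10:39 AM–6:33 PM = 7 h 54 min; less 30 min break → 7 h 24 min
Sat: 5:01 AM–3:51 PM = 10 h 50 min; less 30 min break → 10 h 20 min
Total worked: 45 h 44 min = 2744 min.
Regular 40 h 0 min = 2400 min at $48.50/h; overtime 5 h 44 min = 344 min at $72.75/h.
Pay = (2400 × $48.50 + 344 × $72.75) ÷ 60 = $2357.10.

$2357.10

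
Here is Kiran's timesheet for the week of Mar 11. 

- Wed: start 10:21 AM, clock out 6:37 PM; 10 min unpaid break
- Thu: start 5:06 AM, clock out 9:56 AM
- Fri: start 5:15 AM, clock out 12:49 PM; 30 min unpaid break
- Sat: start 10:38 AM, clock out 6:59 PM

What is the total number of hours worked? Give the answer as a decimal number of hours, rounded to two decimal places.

Wed: 10:21 AM–6:37 PM = 8 h 16 min; less 10 min break → 8 h 6 min
Thu: 5:06 AM–9:56 AM = 4 h 50 min
Fri: 5:15 AM–12:49 PM = 7 h 34 min; less 30 min break → 7 h 4 min
Sat: 10:38 AM–6:59 PM = 8 h 21 min
Total: 8 h 6 min + 4 h 50 min + 7 h 4 min + 8 h 21 min = 28 h 21 min.

28.35 hours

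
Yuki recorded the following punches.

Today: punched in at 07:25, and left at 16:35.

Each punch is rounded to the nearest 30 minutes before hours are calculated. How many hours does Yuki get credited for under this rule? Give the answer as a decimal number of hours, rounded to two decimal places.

9.00 hours

Today: in 07:25→07:30, out 16:35→16:30; 9 h 0 min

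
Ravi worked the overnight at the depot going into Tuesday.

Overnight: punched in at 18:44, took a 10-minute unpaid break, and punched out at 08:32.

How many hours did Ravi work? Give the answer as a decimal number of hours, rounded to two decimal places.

Overnight: 18:44 → midnight = 5 h 16 min; midnight → 08:32 = 8 h 32 min; span 13 h 48 min; less 10 min break → 13 h 38 min

13.63 hours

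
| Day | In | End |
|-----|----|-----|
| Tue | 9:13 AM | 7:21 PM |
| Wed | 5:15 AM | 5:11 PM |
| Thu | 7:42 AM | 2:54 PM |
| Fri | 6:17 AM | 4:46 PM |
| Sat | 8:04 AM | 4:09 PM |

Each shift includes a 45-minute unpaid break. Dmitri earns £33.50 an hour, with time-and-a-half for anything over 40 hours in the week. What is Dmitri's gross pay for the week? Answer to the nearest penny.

£1545.19

Tue: 9:13 AM–7:21 PM = 10 h 8 min; less 45 min break → 9 h 23 min
Wed: 5:15 AM–5:11 PM = 11 h 56 min; less 45 min break → 11 h 11 min
Thu: 7:42 AM–2:54 PM = 7 h 12 min; less 45 min break → 6 h 27 min
Fri: 6:17 AM–4:46 PM = 10 h 29 min; less 45 min break → 9 h 44 min
Sat: 8:04 AM–4:09 PM = 8 h 5 min; less 45 min break → 7 h 20 min
Total worked: 44 h 5 min = 2645 min.
Regular 40 h 0 min = 2400 min at £33.50/h; overtime 4 h 5 min = 245 min at £50.25/h.
Pay = (2400 × £33.50 + 245 × £50.25) ÷ 60 = £1545.19.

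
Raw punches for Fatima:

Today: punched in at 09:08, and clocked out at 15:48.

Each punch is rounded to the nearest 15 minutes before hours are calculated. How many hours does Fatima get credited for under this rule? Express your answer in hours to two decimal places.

6.50 hours

Today: in 09:08→09:15, out 15:48→15:45; 6 h 30 min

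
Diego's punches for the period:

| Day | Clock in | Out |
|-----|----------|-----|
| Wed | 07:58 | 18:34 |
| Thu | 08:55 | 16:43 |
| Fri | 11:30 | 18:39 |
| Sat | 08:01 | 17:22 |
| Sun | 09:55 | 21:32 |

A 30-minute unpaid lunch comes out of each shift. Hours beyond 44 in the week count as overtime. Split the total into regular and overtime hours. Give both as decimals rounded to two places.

Wed: 07:58–18:34 = 10 h 36 min; less 30 min break → 10 h 6 min
Thu: 08:55–16:43 = 7 h 48 min; less 30 min break → 7 h 18 min
Fri: 11:30–18:39 = 7 h 9 min; less 30 min break → 6 h 39 min
Sat: 08:01–17:22 = 9 h 21 min; less 30 min break → 8 h 51 min
Sun: 09:55–21:32 = 11 h 37 min; less 30 min break → 11 h 7 min
Total worked: 44 h 1 min = 44.02 h.
Threshold 44 h → overtime 0 h 1 min, regular 44 h 0 min.

Regular 44.00 hours, overtime 0.02 hours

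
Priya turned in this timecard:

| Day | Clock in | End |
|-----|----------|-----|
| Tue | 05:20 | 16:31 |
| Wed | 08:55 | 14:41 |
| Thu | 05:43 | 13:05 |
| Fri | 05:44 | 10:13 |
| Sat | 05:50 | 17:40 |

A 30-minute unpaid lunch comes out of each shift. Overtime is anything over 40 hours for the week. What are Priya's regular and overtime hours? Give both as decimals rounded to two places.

Tue: 05:20–16:31 = 11 h 11 min; less 30 min break → 10 h 41 min
Wed: 08:55–14:41 = 5 h 46 min; less 30 min break → 5 h 16 min
Thu: 05:43–13:05 = 7 h 22 min; less 30 min break → 6 h 52 min
Fri: 05:44–10:13 = 4 h 29 min; less 30 min break → 3 h 59 min
Sat: 05:50–17:40 = 11 h 50 min; less 30 min break → 11 h 20 min
Total worked: 38 h 8 min = 38.13 h.
Threshold 40 h → overtime 0 h 0 min, regular 38 h 8 min.

Regular 38.13 hours, overtime 0.00 hours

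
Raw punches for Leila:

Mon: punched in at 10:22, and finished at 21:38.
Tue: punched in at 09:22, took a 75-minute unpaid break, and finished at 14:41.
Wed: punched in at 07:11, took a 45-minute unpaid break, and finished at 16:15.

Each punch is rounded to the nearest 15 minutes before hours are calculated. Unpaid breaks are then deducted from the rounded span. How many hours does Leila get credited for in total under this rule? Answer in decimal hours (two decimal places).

Mon: in 10:22→10:15, out 21:38→21:45; 11 h 30 min
Tue: in 09:22→09:15, out 14:41→14:45; 5 h 30 min − 75 min = 4 h 15 min
Wed: in 07:11→07:15, out 16:15→16:15; 9 h 0 min − 45 min = 8 h 15 min
Total credited: 24 h 0 min.

24.00 hours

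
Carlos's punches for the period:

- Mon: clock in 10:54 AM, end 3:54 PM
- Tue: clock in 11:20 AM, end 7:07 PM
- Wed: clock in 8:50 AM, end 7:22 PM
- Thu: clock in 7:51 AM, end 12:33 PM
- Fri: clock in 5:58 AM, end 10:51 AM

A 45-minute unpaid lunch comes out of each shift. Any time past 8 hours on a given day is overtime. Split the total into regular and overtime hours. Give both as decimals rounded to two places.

Regular 27.37 hours, overtime 1.78 hours

Mon: 10:54 AM–3:54 PM = 5 h 0 min; less 45 min break → 4 h 15 min
Tue: 11:20 AM–7:07 PM = 7 h 47 min; less 45 min break → 7 h 2 min
Wed: 8:50 AM–7:22 PM = 10 h 32 min; less 45 min break → 9 h 47 min
Thu: 7:51 AM–12:33 PM = 4 h 42 min; less 45 min break → 3 h 57 min
Fri: 5:58 AM–10:51 AM = 4 h 53 min; less 45 min break → 4 h 8 min
Mon reg 4 h 15 min / OT 0 h 0 min; Tue reg 7 h 2 min / OT 0 h 0 min; Wed reg 8 h 0 min / OT 1 h 47 min; Thu reg 3 h 57 min / OT 0 h 0 min; Fri reg 4 h 8 min / OT 0 h 0 min.
Totals: regular 27 h 22 min, overtime 1 h 47 min.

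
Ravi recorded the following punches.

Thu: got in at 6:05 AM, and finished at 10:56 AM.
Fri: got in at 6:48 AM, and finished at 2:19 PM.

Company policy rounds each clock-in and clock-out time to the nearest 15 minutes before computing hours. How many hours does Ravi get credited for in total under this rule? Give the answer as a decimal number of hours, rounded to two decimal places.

Thu: in 6:05 AM→6:00 AM, out 10:56 AM→11:00 AM; 5 h 0 min
Fri: in 6:48 AM→6:45 AM, out 2:19 PM→2:15 PM; 7 h 30 min
Total credited: 12 h 30 min.

12.50 hours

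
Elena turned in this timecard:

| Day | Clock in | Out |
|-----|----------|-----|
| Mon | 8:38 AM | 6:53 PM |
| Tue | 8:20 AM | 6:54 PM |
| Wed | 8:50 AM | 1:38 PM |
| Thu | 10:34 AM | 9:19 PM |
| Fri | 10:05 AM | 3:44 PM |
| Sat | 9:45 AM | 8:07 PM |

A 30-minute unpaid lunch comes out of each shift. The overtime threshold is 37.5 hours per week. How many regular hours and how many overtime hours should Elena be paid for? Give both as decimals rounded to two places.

Mon: 8:38 AM–6:53 PM = 10 h 15 min; less 30 min break → 9 h 45 min
Tue: 8:20 AM–6:54 PM = 10 h 34 min; less 30 min break → 10 h 4 min
Wed: 8:50 AM–1:38 PM = 4 h 48 min; less 30 min break → 4 h 18 min
Thu: 10:34 AM–9:19 PM = 10 h 45 min; less 30 min break → 10 h 15 min
Fri: 10:05 AM–3:44 PM = 5 h 39 min; less 30 min break → 5 h 9 min
Sat: 9:45 AM–8:07 PM = 10 h 22 min; less 30 min break → 9 h 52 min
Total worked: 49 h 23 min = 49.38 h.
Threshold 37.5 h → overtime 11 h 53 min, regular 37 h 30 min.

Regular 37.50 hours, overtime 11.88 hours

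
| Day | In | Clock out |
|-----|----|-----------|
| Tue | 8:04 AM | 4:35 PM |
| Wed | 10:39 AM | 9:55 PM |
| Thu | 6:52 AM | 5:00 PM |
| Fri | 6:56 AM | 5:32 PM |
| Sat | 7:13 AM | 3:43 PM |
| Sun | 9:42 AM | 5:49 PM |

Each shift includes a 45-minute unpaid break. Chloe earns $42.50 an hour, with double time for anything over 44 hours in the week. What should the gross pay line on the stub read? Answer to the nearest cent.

$2603.83

Tue: 8:04 AM–4:35 PM = 8 h 31 min; less 45 min break → 7 h 46 min
Wed: 10:39 AM–9:55 PM = 11 h 16 min; less 45 min break → 10 h 31 min
Thu: 6:52 AM–5:00 PM = 10 h 8 min; less 45 min break → 9 h 23 min
Fri: 6:56 AM–5:32 PM = 10 h 36 min; less 45 min break → 9 h 51 min
Sat: 7:13 AM–3:43 PM = 8 h 30 min; less 45 min break → 7 h 45 min
Sun: 9:42 AM–5:49 PM = 8 h 7 min; less 45 min break → 7 h 22 min
Total worked: 52 h 38 min = 3158 min.
Regular 44 h 0 min = 2640 min at $42.50/h; overtime 8 h 38 min = 518 min at $85.00/h.
Pay = (2640 × $42.50 + 518 × $85.00) ÷ 60 = $2603.83.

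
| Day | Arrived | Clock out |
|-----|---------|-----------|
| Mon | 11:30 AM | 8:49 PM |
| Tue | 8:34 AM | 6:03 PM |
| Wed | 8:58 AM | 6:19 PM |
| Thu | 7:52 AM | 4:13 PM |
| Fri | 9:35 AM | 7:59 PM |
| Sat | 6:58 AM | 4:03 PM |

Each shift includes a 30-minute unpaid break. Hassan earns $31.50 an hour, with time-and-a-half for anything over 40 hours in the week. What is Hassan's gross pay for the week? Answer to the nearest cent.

Mon: 11:30 AM–8:49 PM = 9 h 19 min; less 30 min break → 8 h 49 min
Tue: 8:34 AM–6:03 PM = 9 h 29 min; less 30 min break → 8 h 59 min
Wed: 8:58 AM–6:19 PM = 9 h 21 min; less 30 min break → 8 h 51 min
Thu: 7:52 AM–4:13 PM = 8 h 21 min; less 30 min break → 7 h 51 min
Fri: 9:35 AM–7:59 PM = 10 h 24 min; less 30 min break → 9 h 54 min
Sat: 6:58 AM–4:03 PM = 9 h 5 min; less 30 min break → 8 h 35 min
Total worked: 52 h 59 min = 3179 min.
Regular 40 h 0 min = 2400 min at $31.50/h; overtime 12 h 59 min = 779 min at $47.25/h.
Pay = (2400 × $31.50 + 779 × $47.25) ÷ 60 = $1873.46.

$1873.46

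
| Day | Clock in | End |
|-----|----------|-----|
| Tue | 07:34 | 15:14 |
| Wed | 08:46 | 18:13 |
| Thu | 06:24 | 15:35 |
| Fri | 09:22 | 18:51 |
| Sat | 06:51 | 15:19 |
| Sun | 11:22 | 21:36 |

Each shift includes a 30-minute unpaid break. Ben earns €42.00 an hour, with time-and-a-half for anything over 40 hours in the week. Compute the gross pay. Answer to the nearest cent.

€2403.45

Tue: 07:34–15:14 = 7 h 40 min; less 30 min break → 7 h 10 min
Wed: 08:46–18:13 = 9 h 27 min; less 30 min break → 8 h 57 min
Thu: 06:24–15:35 = 9 h 11 min; less 30 min break → 8 h 41 min
Fri: 09:22–18:51 = 9 h 29 min; less 30 min break → 8 h 59 min
Sat: 06:51–15:19 = 8 h 28 min; less 30 min break → 7 h 58 min
Sun: 11:22–21:36 = 10 h 14 min; less 30 min break → 9 h 44 min
Total worked: 51 h 29 min = 3089 min.
Regular 40 h 0 min = 2400 min at €42.00/h; overtime 11 h 29 min = 689 min at €63.00/h.
Pay = (2400 × €42.00 + 689 × €63.00) ÷ 60 = €2403.45.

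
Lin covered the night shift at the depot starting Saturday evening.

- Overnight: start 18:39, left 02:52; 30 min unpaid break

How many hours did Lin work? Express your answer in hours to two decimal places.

Overnight: 18:39 → midnight = 5 h 21 min; midnight → 02:52 = 2 h 52 min; span 8 h 13 min; less 30 min break → 7 h 43 min

7.72 hours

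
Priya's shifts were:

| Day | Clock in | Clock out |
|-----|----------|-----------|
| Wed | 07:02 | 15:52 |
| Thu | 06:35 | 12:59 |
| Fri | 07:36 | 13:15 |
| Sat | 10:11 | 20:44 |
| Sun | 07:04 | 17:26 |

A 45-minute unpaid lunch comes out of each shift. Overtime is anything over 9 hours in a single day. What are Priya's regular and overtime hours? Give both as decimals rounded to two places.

Wed: 07:02–15:52 = 8 h 50 min; less 45 min break → 8 h 5 min
Thu: 06:35–12:59 = 6 h 24 min; less 45 min break → 5 h 39 min
Fri: 07:36–13:15 = 5 h 39 min; less 45 min break → 4 h 54 min
Sat: 10:11–20:44 = 10 h 33 min; less 45 min break → 9 h 48 min
Sun: 07:04–17:26 = 10 h 22 min; less 45 min break → 9 h 37 min
Wed reg 8 h 5 min / OT 0 h 0 min; Thu reg 5 h 39 min / OT 0 h 0 min; Fri reg 4 h 54 min / OT 0 h 0 min; Sat reg 9 h 0 min / OT 0 h 48 min; Sun reg 9 h 0 min / OT 0 h 37 min.
Totals: regular 36 h 38 min, overtime 1 h 25 min.

Regular 36.63 hours, overtime 1.42 hours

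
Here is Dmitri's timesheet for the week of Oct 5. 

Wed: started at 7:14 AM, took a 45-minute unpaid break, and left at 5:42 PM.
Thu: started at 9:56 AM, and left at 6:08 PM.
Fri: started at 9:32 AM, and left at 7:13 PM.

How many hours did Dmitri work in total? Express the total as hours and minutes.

Wed: 7:14 AM–5:42 PM = 10 h 28 min; less 45 min break → 9 h 43 min
Thu: 9:56 AM–6:08 PM = 8 h 12 min
Fri: 9:32 AM–7:13 PM = 9 h 41 min
Total: 9 h 43 min + 8 h 12 min + 9 h 41 min = 27 h 36 min.

27 h 36 min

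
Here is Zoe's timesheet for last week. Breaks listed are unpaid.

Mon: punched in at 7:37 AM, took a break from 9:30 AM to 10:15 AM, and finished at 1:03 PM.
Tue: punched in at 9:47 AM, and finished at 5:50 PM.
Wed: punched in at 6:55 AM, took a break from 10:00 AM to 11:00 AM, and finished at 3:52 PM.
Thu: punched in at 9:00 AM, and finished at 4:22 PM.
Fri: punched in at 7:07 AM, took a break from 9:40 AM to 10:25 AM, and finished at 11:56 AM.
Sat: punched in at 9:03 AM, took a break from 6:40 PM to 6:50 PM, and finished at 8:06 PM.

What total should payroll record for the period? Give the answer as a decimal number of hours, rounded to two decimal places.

Mon: 7:37 AM–1:03 PM = 5 h 26 min; less 45 min break → 4 h 41 min
Tue: 9:47 AM–5:50 PM = 8 h 3 min
Wed: 6:55 AM–3:52 PM = 8 h 57 min; less 60 min break → 7 h 57 min
Thu: 9:00 AM–4:22 PM = 7 h 22 min
Fri: 7:07 AM–11:56 AM = 4 h 49 min; less 45 min break → 4 h 4 min
Sat: 9:03 AM–8:06 PM = 11 h 3 min; less 10 min break → 10 h 53 min
Total: 4 h 41 min + 8 h 3 min + 7 h 57 min + 7 h 22 min + 4 h 4 min + 10 h 53 min = 43 h 0 min.

43.00 hours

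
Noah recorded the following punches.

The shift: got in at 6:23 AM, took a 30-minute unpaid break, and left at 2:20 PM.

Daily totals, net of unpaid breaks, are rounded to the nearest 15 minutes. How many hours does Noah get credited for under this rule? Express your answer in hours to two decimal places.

The shift: 6:23 AM–2:20 PM = 7 h 57 min − 30 min = 7 h 27 min → rounds to 7 h 30 min

7.50 hours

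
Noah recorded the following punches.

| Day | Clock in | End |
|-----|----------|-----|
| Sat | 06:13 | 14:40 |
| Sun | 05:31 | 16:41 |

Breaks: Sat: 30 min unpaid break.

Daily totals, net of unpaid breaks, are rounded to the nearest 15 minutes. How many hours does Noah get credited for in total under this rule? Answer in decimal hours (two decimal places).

19.25 hours

Sat: 06:13–14:40 = 8 h 27 min − 30 min = 7 h 57 min → rounds to 8 h 0 min
Sun: 05:31–16:41 = 11 h 10 min → rounds to 11 h 15 min
Total credited: 19 h 15 min.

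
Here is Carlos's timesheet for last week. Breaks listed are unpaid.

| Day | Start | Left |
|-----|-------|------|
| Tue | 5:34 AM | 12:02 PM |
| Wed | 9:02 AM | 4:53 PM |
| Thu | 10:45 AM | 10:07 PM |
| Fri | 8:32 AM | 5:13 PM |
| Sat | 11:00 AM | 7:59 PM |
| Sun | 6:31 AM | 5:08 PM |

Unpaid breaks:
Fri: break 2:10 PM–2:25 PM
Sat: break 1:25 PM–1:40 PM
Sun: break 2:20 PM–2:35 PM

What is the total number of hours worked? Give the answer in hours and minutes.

53 h 13 min

Tue: 5:34 AM–12:02 PM = 6 h 28 min
Wed: 9:02 AM–4:53 PM = 7 h 51 min
Thu: 10:45 AM–10:07 PM = 11 h 22 min
Fri: 8:32 AM–5:13 PM = 8 h 41 min; less 15 min break → 8 h 26 min
Sat: 11:00 AM–7:59 PM = 8 h 59 min; less 15 min break → 8 h 44 min
Sun: 6:31 AM–5:08 PM = 10 h 37 min; less 15 min break → 10 h 22 min
Total: 6 h 28 min + 7 h 51 min + 11 h 22 min + 8 h 26 min + 8 h 44 min + 10 h 22 min = 53 h 13 min.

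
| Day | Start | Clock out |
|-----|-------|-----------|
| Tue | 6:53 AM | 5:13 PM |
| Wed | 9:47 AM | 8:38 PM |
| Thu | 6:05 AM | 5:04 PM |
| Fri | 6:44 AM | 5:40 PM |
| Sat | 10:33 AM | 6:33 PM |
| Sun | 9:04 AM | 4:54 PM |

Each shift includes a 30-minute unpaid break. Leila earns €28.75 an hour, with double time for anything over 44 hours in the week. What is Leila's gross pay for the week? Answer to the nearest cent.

€1951.17

Tue: 6:53 AM–5:13 PM = 10 h 20 min; less 30 min break → 9 h 50 min
Wed: 9:47 AM–8:38 PM = 10 h 51 min; less 30 min break → 10 h 21 min
Thu: 6:05 AM–5:04 PM = 10 h 59 min; less 30 min break → 10 h 29 min
Fri: 6:44 AM–5:40 PM = 10 h 56 min; less 30 min break → 10 h 26 min
Sat: 10:33 AM–6:33 PM = 8 h 0 min; less 30 min break → 7 h 30 min
Sun: 9:04 AM–4:54 PM = 7 h 50 min; less 30 min break → 7 h 20 min
Total worked: 55 h 56 min = 3356 min.
Regular 44 h 0 min = 2640 min at €28.75/h; overtime 11 h 56 min = 716 min at €57.50/h.
Pay = (2640 × €28.75 + 716 × €57.50) ÷ 60 = €1951.17.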